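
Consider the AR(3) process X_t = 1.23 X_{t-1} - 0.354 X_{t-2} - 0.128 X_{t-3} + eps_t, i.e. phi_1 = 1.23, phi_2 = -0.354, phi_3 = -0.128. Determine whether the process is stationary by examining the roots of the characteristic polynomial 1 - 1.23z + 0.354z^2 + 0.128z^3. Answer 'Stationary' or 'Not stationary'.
\text{Stationary}

The AR(p) characteristic polynomial is P(z) = 1 - 1.23z + 0.354z^2 + 0.128z^3.
Stationarity requires all roots to lie outside the unit circle, i.e. |z| > 1 for every root.
Degree 3: look for a simple real root z0 first, then factor out (1 - z/z0) and solve the remaining quadratic.
Testing z0 = -5: P(-5) = 1 + (-1.23)(-5) + (0.354)(-5)^2 + (0.128)(-5)^3
  = 1 + (6.15) + (8.85) + (-16) = 0.  So z_0 = -5 is a root, |z_0| = 5.
Divide out the factor (1 + 0.2 z) = (1 - z/z0) (since 1/z0 = -0.2):
  P(z) = (1 + 0.2 z)(1 + (-1.43) z + (0.64) z^2)
  [check: z-coef -1.43 - (-0.2) = -1.23; z^2-coef 0.64 - (-0.2)(-1.43) = 0.354; z^3-coef -(-0.2)(0.64) = 0.128.]
Remaining roots from the quadratic factor 1 + (-1.43) z + (0.64) z^2:
  Set 1 + (-1.43) z + (0.64) z^2 = 0, i.e. a z^2 + b z + c = 0 with a = 0.64, b = -1.43, c = 1.
  Discriminant D = b^2 - 4ac = (-1.43)^2 - 4*(0.64)*1 = 2.0449 - (2.56) = -0.5151.
  D < 0, so the roots are the complex-conjugate pair z = (-b +/- i sqrt(-D)) / (2a) = 1.1172 +/- 0.5607i.
  For a conjugate pair |z|^2 = z * conj(z) = (product of roots) = c/a = 1/(0.64) = 1.5625, so |z| = sqrt(1.5625) = 1.25 for both roots.
Moduli of all roots: 5.0000, 1.2500, 1.2500.
All moduli strictly greater than 1? Yes.
Verdict: Stationary.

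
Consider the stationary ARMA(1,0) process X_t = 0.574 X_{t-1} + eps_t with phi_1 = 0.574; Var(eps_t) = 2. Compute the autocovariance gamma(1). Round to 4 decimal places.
\gamma(1) = 1.7121

Multiply the model equation by X_{t-k} and take expectations. With theta_0 = psi_0 = 1 and psi_j the MA(infinity) weights, this gives
  gamma(k) - sum_i phi_i gamma(k-i) = c_k,
  c_k = sigma^2 * sum_{j=k..q} theta_j psi_{j-k}   (c_k = 0 for k > q),
using gamma(-m) = gamma(m).
Pure AR (q = 0): c_0 = sigma^2 = 2, c_k = 0 for k >= 1.
Equations for k = 0 and k = 1 (AR order 1):
  gamma(0) = phi_1 gamma(1) + c_0
  gamma(1) = phi_1 gamma(0) + c_1
Substituting the second into the first: gamma(0) (1 - phi_1^2) = c_0 + phi_1 c_1, so
  gamma(0) = c_0 / (1 - phi_1^2) = 2 / (1 - (0.574)^2) = 2 / 0.670524 = 2.982742.
  gamma(1) = phi_1 gamma(0) = (0.574)(2.982742) = 1.712094.
Therefore gamma(1) = 1.7121 (to 4 decimal places).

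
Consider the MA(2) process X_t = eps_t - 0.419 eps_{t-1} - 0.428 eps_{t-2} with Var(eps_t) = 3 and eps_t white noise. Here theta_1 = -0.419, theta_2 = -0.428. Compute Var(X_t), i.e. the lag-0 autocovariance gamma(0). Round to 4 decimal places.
\gamma(0) = 4.0762

For an MA(q) process X_t = eps_t + sum_i theta_i eps_{t-i} with
Var(eps_t) = sigma^2, the variance is
  gamma(0) = sigma^2 * (1 + sum_i theta_i^2).
  sum_i theta_i^2 = (-0.419)^2 + (-0.428)^2 = 0.175561 + 0.183184 = 0.358745.
  gamma(0) = 3 * (1 + 0.358745) = 3 * 1.358745 = 4.076235, which rounds to 4.0762.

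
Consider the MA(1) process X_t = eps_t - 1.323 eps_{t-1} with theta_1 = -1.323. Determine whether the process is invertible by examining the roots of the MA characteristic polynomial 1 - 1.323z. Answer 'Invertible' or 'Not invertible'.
\text{Not invertible}

The MA(q) characteristic polynomial is P(z) = 1 - 1.323z.
Invertibility requires all roots to lie outside the unit circle, i.e. |z| > 1 for every root.
This is linear in z: 1 + (-1.323) z = 0  =>  z = -1/(-1.323) = 0.755858,  |z| = 0.755858.
Moduli of all roots: 0.7559.
All moduli strictly greater than 1? No.
Verdict: Not invertible.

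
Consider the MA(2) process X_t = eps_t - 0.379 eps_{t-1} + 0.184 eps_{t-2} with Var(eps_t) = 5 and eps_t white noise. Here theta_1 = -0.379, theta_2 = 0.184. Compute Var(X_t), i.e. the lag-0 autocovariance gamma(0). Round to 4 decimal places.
\gamma(0) = 5.8875

For an MA(q) process X_t = eps_t + sum_i theta_i eps_{t-i} with
Var(eps_t) = sigma^2, the variance is
  gamma(0) = sigma^2 * (1 + sum_i theta_i^2).
  sum_i theta_i^2 = (-0.379)^2 + (0.184)^2 = 0.143641 + 0.033856 = 0.177497.
  gamma(0) = 5 * (1 + 0.177497) = 5 * 1.177497 = 5.887485, which rounds to 5.8875.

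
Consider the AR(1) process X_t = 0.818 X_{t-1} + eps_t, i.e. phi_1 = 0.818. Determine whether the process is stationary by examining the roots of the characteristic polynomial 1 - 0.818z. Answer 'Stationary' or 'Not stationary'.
\text{Stationary}

The AR(p) characteristic polynomial is P(z) = 1 - 0.818z.
Stationarity requires all roots to lie outside the unit circle, i.e. |z| > 1 for every root.
This is linear in z: 1 + (-0.818) z = 0  =>  z = -1/(-0.818) = 1.222494,  |z| = 1.222494.
Moduli of all roots: 1.2225.
All moduli strictly greater than 1? Yes.
Verdict: Stationary.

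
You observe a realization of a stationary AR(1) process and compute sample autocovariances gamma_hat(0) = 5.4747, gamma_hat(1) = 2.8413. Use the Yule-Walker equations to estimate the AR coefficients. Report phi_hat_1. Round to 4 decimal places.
\hat\phi_{1} = 0.5190

The Yule-Walker equations for an AR(p) process read, in matrix form,
  Gamma_p phi = r_p,   with   (Gamma_p)_{ij} = gamma(|i - j|),
                       (r_p)_i = gamma(i),   i,j = 1..p.
Substitute the sample gammas (Toeplitz matrix and right-hand side of size 1):
  Gamma_p = [[5.4747]]
  r_p     = [2.8413]
With p = 1 this is the single equation gamma(0) phi_1 = gamma(1):
  phi_hat_1 = gamma(1) / gamma(0) = 2.8413 / 5.4747 = 0.5190.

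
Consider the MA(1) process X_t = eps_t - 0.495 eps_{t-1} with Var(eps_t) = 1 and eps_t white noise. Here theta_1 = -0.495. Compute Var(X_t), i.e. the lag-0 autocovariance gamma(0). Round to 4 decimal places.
\gamma(0) = 1.2450

For an MA(q) process X_t = eps_t + sum_i theta_i eps_{t-i} with
Var(eps_t) = sigma^2, the variance is
  gamma(0) = sigma^2 * (1 + sum_i theta_i^2).
  sum_i theta_i^2 = (-0.495)^2 = 0.245025.
  gamma(0) = 1 * (1 + 0.245025) = 1 * 1.245025 = 1.245025, which rounds to 1.2450.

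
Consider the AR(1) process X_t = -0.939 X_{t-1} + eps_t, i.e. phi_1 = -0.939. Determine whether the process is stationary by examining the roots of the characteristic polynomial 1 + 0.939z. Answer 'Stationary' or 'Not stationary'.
\text{Stationary}

The AR(p) characteristic polynomial is P(z) = 1 + 0.939z.
Stationarity requires all roots to lie outside the unit circle, i.e. |z| > 1 for every root.
This is linear in z: 1 + (0.939) z = 0  =>  z = -1/(0.939) = -1.064963,  |z| = 1.064963.
Moduli of all roots: 1.0650.
All moduli strictly greater than 1? Yes.
Verdict: Stationary.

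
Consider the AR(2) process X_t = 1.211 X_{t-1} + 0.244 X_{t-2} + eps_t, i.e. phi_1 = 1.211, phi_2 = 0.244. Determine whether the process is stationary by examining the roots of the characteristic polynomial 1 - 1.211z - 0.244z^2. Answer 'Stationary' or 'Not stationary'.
\text{Not stationary}

The AR(p) characteristic polynomial is P(z) = 1 - 1.211z - 0.244z^2.
Stationarity requires all roots to lie outside the unit circle, i.e. |z| > 1 for every root.
Set 1 + (-1.211) z + (-0.244) z^2 = 0, i.e. a z^2 + b z + c = 0 with a = -0.244, b = -1.211, c = 1.
Discriminant D = b^2 - 4ac = (-1.211)^2 - 4*(-0.244)*1 = 1.466521 - (-0.976) = 2.442521.
D >= 0, so the roots are real: z = (-b +/- sqrt(D)) / (2a) = (1.211 +/- 1.562857) / (-0.488).
  z_1 = (1.211 + 1.562857) / (-0.488) = -5.6841,   |z_1| = 5.6841.
  z_2 = (1.211 - 1.562857) / (-0.488) = 0.721,   |z_2| = 0.721.
Moduli of all roots: 5.6841, 0.7210.
All moduli strictly greater than 1? No.
Verdict: Not stationary.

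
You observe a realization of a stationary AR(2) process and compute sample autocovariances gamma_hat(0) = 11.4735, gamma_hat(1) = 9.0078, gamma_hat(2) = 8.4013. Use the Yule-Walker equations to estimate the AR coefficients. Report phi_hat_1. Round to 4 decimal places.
\hat\phi_{1} = 0.5480

The Yule-Walker equations for an AR(p) process read, in matrix form,
  Gamma_p phi = r_p,   with   (Gamma_p)_{ij} = gamma(|i - j|),
                       (r_p)_i = gamma(i),   i,j = 1..p.
Substitute the sample gammas (Toeplitz matrix and right-hand side of size 2):
  Gamma_p = [[11.4735, 9.0078], [9.0078, 11.4735]]
  r_p     = [9.0078, 8.4013]
Written out:
  11.4735 phi_1 + 9.0078 phi_2 = 9.0078
  9.0078 phi_1 + 11.4735 phi_2 = 8.4013
Solve by Cramer's rule:
  det = gamma(0)^2 - gamma(1)^2 = (11.4735)^2 - (9.0078)^2 = 131.64120225 - 81.14046084 = 50.50074141
  phi_hat_1 = [gamma(1) gamma(0) - gamma(1) gamma(2)] / det = [(9.0078)(11.4735) - (9.0078)(8.4013)] / 50.50074141 = 27.67376316 / 50.50074141 = 0.548
  phi_hat_2 = [gamma(0) gamma(2) - gamma(1)^2] / det = [(11.4735)(8.4013) - (9.0078)^2] / 50.50074141 = 15.25185471 / 50.50074141 = 0.302
So phi_hat = [0.5480, 0.3020].
Therefore phi_hat_1 = 0.5480.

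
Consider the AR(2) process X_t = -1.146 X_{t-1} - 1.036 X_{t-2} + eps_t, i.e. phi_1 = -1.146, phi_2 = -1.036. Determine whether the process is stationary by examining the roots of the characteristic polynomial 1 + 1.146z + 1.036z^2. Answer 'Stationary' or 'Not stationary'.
\text{Not stationary}

The AR(p) characteristic polynomial is P(z) = 1 + 1.146z + 1.036z^2.
Stationarity requires all roots to lie outside the unit circle, i.e. |z| > 1 for every root.
Set 1 + (1.146) z + (1.036) z^2 = 0, i.e. a z^2 + b z + c = 0 with a = 1.036, b = 1.146, c = 1.
Discriminant D = b^2 - 4ac = (1.146)^2 - 4*(1.036)*1 = 1.313316 - (4.144) = -2.830684.
D < 0, so the roots are the complex-conjugate pair z = (-b +/- i sqrt(-D)) / (2a) = -0.5531 +/- 0.812i.
For a conjugate pair |z|^2 = z * conj(z) = (product of roots) = c/a = 1/(1.036) = 0.965251, so |z| = sqrt(0.965251) = 0.9825 for both roots.
Moduli of all roots: 0.9825, 0.9825.
All moduli strictly greater than 1? No.
Verdict: Not stationary.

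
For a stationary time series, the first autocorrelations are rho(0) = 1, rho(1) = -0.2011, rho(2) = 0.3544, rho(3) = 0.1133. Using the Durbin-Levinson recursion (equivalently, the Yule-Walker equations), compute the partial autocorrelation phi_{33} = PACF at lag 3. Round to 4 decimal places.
\phi_{33} = 0.2650

The PACF at lag k is phi_{kk}, the last component of the solution
to the Yule-Walker system G_k phi = r_k where
  (G_k)_{ij} = rho(|i - j|), (r_k)_i = rho(i), i,j = 1..k.
Equivalently, Durbin-Levinson gives phi_{kk} iteratively:
  phi_{11} = rho(1)
  phi_{kk} = [rho(k) - sum_{j=1..k-1} phi_{k-1,j} rho(k-j)]
            / [1 - sum_{j=1..k-1} phi_{k-1,j} rho(j)],
  phi_{k,j} = phi_{k-1,j} - phi_{kk} phi_{k-1,k-j},  j = 1..k-1.
Step k = 1:
  phi_11 = rho(1) = -0.2011.
Step k = 2:
  phi_22 = [rho(2) - phi_11 rho(1)] / [1 - phi_11 rho(1)] = [0.3544 - (-0.2011)(-0.2011)] / [1 - (-0.2011)(-0.2011)]
         = 0.31395879 / 0.95955879 = 0.327191.
  Update: phi_21 = phi_11 - phi_22 phi_11 = -0.2011 - (0.327191)(-0.2011) = -0.135302.
Step k = 3:
  phi_33 = [rho(3) - phi_21 rho(2) - phi_22 rho(1)] / [1 - phi_21 rho(1) - phi_22 rho(2)]
    numerator   = 0.1133 - (-0.135302)(0.3544) - (0.327191)(-0.2011) = 0.22704907
    denominator = 1 - (-0.135302)(-0.2011) - (0.327191)(0.3544) = 0.85683437
  phi_33 = 0.22704907 / 0.85683437 = 0.265.
Therefore phi_{33} = 0.2650.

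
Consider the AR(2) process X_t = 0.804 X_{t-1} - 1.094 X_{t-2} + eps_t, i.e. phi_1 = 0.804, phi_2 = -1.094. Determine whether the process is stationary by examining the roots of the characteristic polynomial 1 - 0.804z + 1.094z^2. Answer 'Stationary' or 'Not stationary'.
\text{Not stationary}

The AR(p) characteristic polynomial is P(z) = 1 - 0.804z + 1.094z^2.
Stationarity requires all roots to lie outside the unit circle, i.e. |z| > 1 for every root.
Set 1 + (-0.804) z + (1.094) z^2 = 0, i.e. a z^2 + b z + c = 0 with a = 1.094, b = -0.804, c = 1.
Discriminant D = b^2 - 4ac = (-0.804)^2 - 4*(1.094)*1 = 0.646416 - (4.376) = -3.729584.
D < 0, so the roots are the complex-conjugate pair z = (-b +/- i sqrt(-D)) / (2a) = 0.3675 +/- 0.8826i.
For a conjugate pair |z|^2 = z * conj(z) = (product of roots) = c/a = 1/(1.094) = 0.914077, so |z| = sqrt(0.914077) = 0.9561 for both roots.
Moduli of all roots: 0.9561, 0.9561.
All moduli strictly greater than 1? No.
Verdict: Not stationary.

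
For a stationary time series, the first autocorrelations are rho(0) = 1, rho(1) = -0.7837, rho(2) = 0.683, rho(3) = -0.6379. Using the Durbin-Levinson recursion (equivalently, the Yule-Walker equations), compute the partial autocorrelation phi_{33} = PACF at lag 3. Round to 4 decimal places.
\phi_{33} = -0.1561

The PACF at lag k is phi_{kk}, the last component of the solution
to the Yule-Walker system G_k phi = r_k where
  (G_k)_{ij} = rho(|i - j|), (r_k)_i = rho(i), i,j = 1..k.
Equivalently, Durbin-Levinson gives phi_{kk} iteratively:
  phi_{11} = rho(1)
  phi_{kk} = [rho(k) - sum_{j=1..k-1} phi_{k-1,j} rho(k-j)]
            / [1 - sum_{j=1..k-1} phi_{k-1,j} rho(j)],
  phi_{k,j} = phi_{k-1,j} - phi_{kk} phi_{k-1,k-j},  j = 1..k-1.
Step k = 1:
  phi_11 = rho(1) = -0.7837.
Step k = 2:
  phi_22 = [rho(2) - phi_11 rho(1)] / [1 - phi_11 rho(1)] = [0.683 - (-0.7837)(-0.7837)] / [1 - (-0.7837)(-0.7837)]
         = 0.06881431 / 0.38581431 = 0.178361.
  Update: phi_21 = phi_11 - phi_22 phi_11 = -0.7837 - (0.178361)(-0.7837) = -0.643918.
Step k = 3:
  phi_33 = [rho(3) - phi_21 rho(2) - phi_22 rho(1)] / [1 - phi_21 rho(1) - phi_22 rho(2)]
    numerator   = -0.6379 - (-0.643918)(0.683) - (0.178361)(-0.7837) = -0.05832211
    denominator = 1 - (-0.643918)(-0.7837) - (0.178361)(0.683) = 0.37354051
  phi_33 = -0.05832211 / 0.37354051 = -0.1561.
Therefore phi_{33} = -0.1561.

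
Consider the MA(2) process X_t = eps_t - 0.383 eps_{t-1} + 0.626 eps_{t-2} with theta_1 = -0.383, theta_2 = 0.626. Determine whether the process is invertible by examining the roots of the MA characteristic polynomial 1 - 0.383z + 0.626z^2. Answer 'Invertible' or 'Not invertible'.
\text{Invertible}

The MA(q) characteristic polynomial is P(z) = 1 - 0.383z + 0.626z^2.
Invertibility requires all roots to lie outside the unit circle, i.e. |z| > 1 for every root.
Set 1 + (-0.383) z + (0.626) z^2 = 0, i.e. a z^2 + b z + c = 0 with a = 0.626, b = -0.383, c = 1.
Discriminant D = b^2 - 4ac = (-0.383)^2 - 4*(0.626)*1 = 0.146689 - (2.504) = -2.357311.
D < 0, so the roots are the complex-conjugate pair z = (-b +/- i sqrt(-D)) / (2a) = 0.3059 +/- 1.2263i.
For a conjugate pair |z|^2 = z * conj(z) = (product of roots) = c/a = 1/(0.626) = 1.597444, so |z| = sqrt(1.597444) = 1.2639 for both roots.
Moduli of all roots: 1.2639, 1.2639.
All moduli strictly greater than 1? Yes.
Verdict: Invertible.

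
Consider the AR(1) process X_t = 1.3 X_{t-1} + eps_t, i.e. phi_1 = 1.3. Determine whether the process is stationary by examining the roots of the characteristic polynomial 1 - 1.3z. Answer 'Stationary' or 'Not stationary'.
\text{Not stationary}

The AR(p) characteristic polynomial is P(z) = 1 - 1.3z.
Stationarity requires all roots to lie outside the unit circle, i.e. |z| > 1 for every root.
This is linear in z: 1 + (-1.3) z = 0  =>  z = -1/(-1.3) = 0.769231,  |z| = 0.769231.
Moduli of all roots: 0.7692.
All moduli strictly greater than 1? No.
Verdict: Not stationary.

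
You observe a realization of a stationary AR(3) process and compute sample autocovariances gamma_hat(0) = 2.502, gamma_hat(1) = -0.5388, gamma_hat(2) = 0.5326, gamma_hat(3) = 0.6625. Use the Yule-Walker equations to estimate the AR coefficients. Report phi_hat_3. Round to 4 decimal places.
\hat\phi_{3} = 0.3680

The Yule-Walker equations for an AR(p) process read, in matrix form,
  Gamma_p phi = r_p,   with   (Gamma_p)_{ij} = gamma(|i - j|),
                       (r_p)_i = gamma(i),   i,j = 1..p.
Substitute the sample gammas (Toeplitz matrix and right-hand side of size 3):
  Gamma_p = [[2.502, -0.5388, 0.5326], [-0.5388, 2.502, -0.5388], [0.5326, -0.5388, 2.502]]
  r_p     = [-0.5388, 0.5326, 0.6625]
Written out (R1..R3):
  (R1) 2.502 phi_1 - 0.5388 phi_2 + 0.5326 phi_3 = -0.5388
  (R2) -0.5388 phi_1 + 2.502 phi_2 - 0.5388 phi_3 = 0.5326
  (R3) 0.5326 phi_1 - 0.5388 phi_2 + 2.502 phi_3 = 0.6625
Gaussian elimination:
  R2 <- R2 - (-0.5388/2.502) R1 = R2 - (-0.215348) R1:  2.385971 phi_2 - 0.424106 phi_3 = 0.416571
  R3 <- R3 - (0.5326/2.502) R1 = R3 - (0.21287) R1:  -0.424106 phi_2 + 2.388626 phi_3 = 0.777194
  R3 <- R3 - (-0.424106/2.385971) R2 = R3 - (-0.17775) R2:  2.313241 phi_3 = 0.85124
Back-substitution:
  phi_hat_3 = 0.85124 / 2.313241 = 0.367986
  phi_hat_2 = (0.416571 - (-0.424106)(0.367986)) / 2.385971 = 0.240001
  phi_hat_1 = (-0.5388 - (-0.5388)(0.240001) - (0.5326)(0.367986)) / 2.502 = -0.241997
So phi_hat = [-0.2420, 0.2400, 0.3680].
Therefore phi_hat_3 = 0.3680.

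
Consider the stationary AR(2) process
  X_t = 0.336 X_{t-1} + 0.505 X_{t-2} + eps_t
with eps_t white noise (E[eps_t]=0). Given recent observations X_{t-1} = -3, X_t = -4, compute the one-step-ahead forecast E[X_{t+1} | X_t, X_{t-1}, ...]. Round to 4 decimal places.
E[X_{t+1} \mid \mathcal F_t] = -2.8590

For an AR(p) model X_t = c + sum_i phi_i X_{t-i} + eps_t, the
one-step-ahead conditional mean is
  E[X_{t+1} | X_t, ...] = c + sum_i phi_i X_{t+1-i}.
Substitute known values:
  E[X_{t+1} | ...] = (0.336) * (-4) + (0.505) * (-3)
                   = -2.8590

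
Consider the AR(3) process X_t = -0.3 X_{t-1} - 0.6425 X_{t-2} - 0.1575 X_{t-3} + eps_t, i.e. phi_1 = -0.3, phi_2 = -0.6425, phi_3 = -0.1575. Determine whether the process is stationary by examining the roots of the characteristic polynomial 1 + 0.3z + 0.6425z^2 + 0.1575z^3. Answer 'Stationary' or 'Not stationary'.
\text{Stationary}

The AR(p) characteristic polynomial is P(z) = 1 + 0.3z + 0.6425z^2 + 0.1575z^3.
Stationarity requires all roots to lie outside the unit circle, i.e. |z| > 1 for every root.
Degree 3: look for a simple real root z0 first, then factor out (1 - z/z0) and solve the remaining quadratic.
Testing z0 = -4: P(-4) = 1 + (0.3)(-4) + (0.6425)(-4)^2 + (0.1575)(-4)^3
  = 1 + (-1.2) + (10.28) + (-10.08) = 0.  So z_0 = -4 is a root, |z_0| = 4.
Divide out the factor (1 + 0.25 z) = (1 - z/z0) (since 1/z0 = -0.25):
  P(z) = (1 + 0.25 z)(1 + (0.05) z + (0.63) z^2)
  [check: z-coef 0.05 - (-0.25) = 0.3; z^2-coef 0.63 - (-0.25)(0.05) = 0.6425; z^3-coef -(-0.25)(0.63) = 0.1575.]
Remaining roots from the quadratic factor 1 + (0.05) z + (0.63) z^2:
  Set 1 + (0.05) z + (0.63) z^2 = 0, i.e. a z^2 + b z + c = 0 with a = 0.63, b = 0.05, c = 1.
  Discriminant D = b^2 - 4ac = (0.05)^2 - 4*(0.63)*1 = 0.0025 - (2.52) = -2.5175.
  D < 0, so the roots are the complex-conjugate pair z = (-b +/- i sqrt(-D)) / (2a) = -0.0397 +/- 1.2593i.
  For a conjugate pair |z|^2 = z * conj(z) = (product of roots) = c/a = 1/(0.63) = 1.587302, so |z| = sqrt(1.587302) = 1.2599 for both roots.
Moduli of all roots: 4.0000, 1.2599, 1.2599.
All moduli strictly greater than 1? Yes.
Verdict: Stationary.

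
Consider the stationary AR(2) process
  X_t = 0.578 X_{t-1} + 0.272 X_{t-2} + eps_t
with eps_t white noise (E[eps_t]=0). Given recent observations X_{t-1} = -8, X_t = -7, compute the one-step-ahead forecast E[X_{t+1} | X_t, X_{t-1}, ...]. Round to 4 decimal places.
E[X_{t+1} \mid \mathcal F_t] = -6.2220

For an AR(p) model X_t = c + sum_i phi_i X_{t-i} + eps_t, the
one-step-ahead conditional mean is
  E[X_{t+1} | X_t, ...] = c + sum_i phi_i X_{t+1-i}.
Substitute known values:
  E[X_{t+1} | ...] = (0.578) * (-7) + (0.272) * (-8)
                   = -6.2220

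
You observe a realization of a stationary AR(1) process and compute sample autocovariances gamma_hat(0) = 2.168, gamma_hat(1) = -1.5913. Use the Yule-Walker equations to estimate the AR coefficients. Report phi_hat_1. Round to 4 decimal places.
\hat\phi_{1} = -0.7340

The Yule-Walker equations for an AR(p) process read, in matrix form,
  Gamma_p phi = r_p,   with   (Gamma_p)_{ij} = gamma(|i - j|),
                       (r_p)_i = gamma(i),   i,j = 1..p.
Substitute the sample gammas (Toeplitz matrix and right-hand side of size 1):
  Gamma_p = [[2.168]]
  r_p     = [-1.5913]
With p = 1 this is the single equation gamma(0) phi_1 = gamma(1):
  phi_hat_1 = gamma(1) / gamma(0) = -1.5913 / 2.168 = -0.7340.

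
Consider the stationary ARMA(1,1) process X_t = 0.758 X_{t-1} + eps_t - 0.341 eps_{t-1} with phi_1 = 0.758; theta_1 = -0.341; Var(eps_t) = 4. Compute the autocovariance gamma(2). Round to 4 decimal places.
\gamma(2) = 2.2037

Multiply the model equation by X_{t-k} and take expectations. With theta_0 = psi_0 = 1 and psi_j the MA(infinity) weights, this gives
  gamma(k) - sum_i phi_i gamma(k-i) = c_k,
  c_k = sigma^2 * sum_{j=k..q} theta_j psi_{j-k}   (c_k = 0 for k > q),
using gamma(-m) = gamma(m).
psi-weights needed (psi_j = theta_j + sum_i phi_i psi_{j-i}):
  psi_1 = theta_1 + phi_1 = -0.341 + (0.758) = 0.417
Right-hand sides:
  c_0 = sigma^2 (1 + theta_1 psi_1) = 4 * (1 + (-0.341)(0.417)) = 4 * 0.857803 = 3.431212
  c_1 = sigma^2 theta_1 = 4 * (-0.341) = -1.364
  c_2 = 0
Equations for k = 0 and k = 1 (AR order 1):
  gamma(0) = phi_1 gamma(1) + c_0
  gamma(1) = phi_1 gamma(0) + c_1
Substituting the second into the first: gamma(0) (1 - phi_1^2) = c_0 + phi_1 c_1, so
  gamma(0) = (c_0 + phi_1 c_1) / (1 - phi_1^2) = (3.431212 + (0.758)(-1.364)) / (1 - (0.758)^2) = 2.3973 / 0.425436 = 5.634925.
  gamma(1) = phi_1 gamma(0) + c_1 = (0.758)(5.634925) + (-1.364) = 2.907273.
For k = 2 (> q): gamma(2) = phi_1 gamma(1) = (0.758)(2.907273) = 2.203713.
Therefore gamma(2) = 2.2037 (to 4 decimal places).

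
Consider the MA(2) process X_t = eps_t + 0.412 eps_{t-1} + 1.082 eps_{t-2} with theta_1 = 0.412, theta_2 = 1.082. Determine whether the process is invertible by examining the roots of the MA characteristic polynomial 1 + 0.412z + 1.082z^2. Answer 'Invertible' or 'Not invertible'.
\text{Not invertible}

The MA(q) characteristic polynomial is P(z) = 1 + 0.412z + 1.082z^2.
Invertibility requires all roots to lie outside the unit circle, i.e. |z| > 1 for every root.
Set 1 + (0.412) z + (1.082) z^2 = 0, i.e. a z^2 + b z + c = 0 with a = 1.082, b = 0.412, c = 1.
Discriminant D = b^2 - 4ac = (0.412)^2 - 4*(1.082)*1 = 0.169744 - (4.328) = -4.158256.
D < 0, so the roots are the complex-conjugate pair z = (-b +/- i sqrt(-D)) / (2a) = -0.1904 +/- 0.9423i.
For a conjugate pair |z|^2 = z * conj(z) = (product of roots) = c/a = 1/(1.082) = 0.924214, so |z| = sqrt(0.924214) = 0.9614 for both roots.
Moduli of all roots: 0.9614, 0.9614.
All moduli strictly greater than 1? No.
Verdict: Not invertible.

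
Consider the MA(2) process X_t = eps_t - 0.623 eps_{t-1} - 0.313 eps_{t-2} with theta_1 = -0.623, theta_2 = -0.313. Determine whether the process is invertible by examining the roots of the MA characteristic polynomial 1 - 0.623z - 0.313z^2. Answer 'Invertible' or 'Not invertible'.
\text{Invertible}

The MA(q) characteristic polynomial is P(z) = 1 - 0.623z - 0.313z^2.
Invertibility requires all roots to lie outside the unit circle, i.e. |z| > 1 for every root.
Set 1 + (-0.623) z + (-0.313) z^2 = 0, i.e. a z^2 + b z + c = 0 with a = -0.313, b = -0.623, c = 1.
Discriminant D = b^2 - 4ac = (-0.623)^2 - 4*(-0.313)*1 = 0.388129 - (-1.252) = 1.640129.
D >= 0, so the roots are real: z = (-b +/- sqrt(D)) / (2a) = (0.623 +/- 1.280675) / (-0.626).
  z_1 = (0.623 + 1.280675) / (-0.626) = -3.041,   |z_1| = 3.041.
  z_2 = (0.623 - 1.280675) / (-0.626) = 1.0506,   |z_2| = 1.0506.
Moduli of all roots: 3.0410, 1.0506.
All moduli strictly greater than 1? Yes.
Verdict: Invertible.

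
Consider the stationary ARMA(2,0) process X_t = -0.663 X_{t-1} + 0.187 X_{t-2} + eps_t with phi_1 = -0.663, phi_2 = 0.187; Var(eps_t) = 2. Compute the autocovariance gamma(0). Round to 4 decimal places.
\gamma(0) = 6.1872

Multiply the model equation by X_{t-k} and take expectations. With theta_0 = psi_0 = 1 and psi_j the MA(infinity) weights, this gives
  gamma(k) - sum_i phi_i gamma(k-i) = c_k,
  c_k = sigma^2 * sum_{j=k..q} theta_j psi_{j-k}   (c_k = 0 for k > q),
using gamma(-m) = gamma(m).
Pure AR (q = 0): c_0 = sigma^2 = 2, c_k = 0 for k >= 1.
Equations for k = 0, 1, 2 (AR order 2, c_2 = 0):
  (E0) gamma(0) = phi_1 gamma(1) + phi_2 gamma(2) + c_0
  (E1) gamma(1) = phi_1 gamma(0) + phi_2 gamma(1) + c_1
  (E2) gamma(2) = phi_1 gamma(1) + phi_2 gamma(0)
From (E1): gamma(1) = A gamma(0) + B with
  A = phi_1 / (1 - phi_2) = -0.663 / 0.813 = -0.815498,   B = c_1 / (1 - phi_2) = 0 / 0.813 = 0.
Insert (E2) into (E0): gamma(0) (1 - phi_2^2) = phi_1 (1 + phi_2) gamma(1) + c_0.
  phi_1 (1 + phi_2) = (-0.663)(1.187) = -0.786981,   1 - phi_2^2 = 0.965031.
Replace gamma(1) by A gamma(0) + B and collect gamma(0):
  gamma(0) [0.965031 - (-0.786981)(-0.815498)] = c_0 = 2
  gamma(0) * 0.323249 = 2
  gamma(0) = 2 / 0.323249 = 6.187172.
Therefore gamma(0) = 6.1872 (to 4 decimal places).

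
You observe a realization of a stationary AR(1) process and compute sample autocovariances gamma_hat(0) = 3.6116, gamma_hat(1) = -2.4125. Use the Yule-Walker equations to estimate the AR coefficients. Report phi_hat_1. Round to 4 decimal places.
\hat\phi_{1} = -0.6680

The Yule-Walker equations for an AR(p) process read, in matrix form,
  Gamma_p phi = r_p,   with   (Gamma_p)_{ij} = gamma(|i - j|),
                       (r_p)_i = gamma(i),   i,j = 1..p.
Substitute the sample gammas (Toeplitz matrix and right-hand side of size 1):
  Gamma_p = [[3.6116]]
  r_p     = [-2.4125]
With p = 1 this is the single equation gamma(0) phi_1 = gamma(1):
  phi_hat_1 = gamma(1) / gamma(0) = -2.4125 / 3.6116 = -0.6680.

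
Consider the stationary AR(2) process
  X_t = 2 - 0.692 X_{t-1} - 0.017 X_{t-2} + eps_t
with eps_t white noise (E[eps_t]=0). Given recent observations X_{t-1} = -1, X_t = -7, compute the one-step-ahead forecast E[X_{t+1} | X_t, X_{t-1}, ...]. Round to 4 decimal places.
E[X_{t+1} \mid \mathcal F_t] = 6.8610

For an AR(p) model X_t = c + sum_i phi_i X_{t-i} + eps_t, the
one-step-ahead conditional mean is
  E[X_{t+1} | X_t, ...] = c + sum_i phi_i X_{t+1-i}.
Substitute known values:
  E[X_{t+1} | ...] = 2 + (-0.692) * (-7) + (-0.017) * (-1)
                   = 6.8610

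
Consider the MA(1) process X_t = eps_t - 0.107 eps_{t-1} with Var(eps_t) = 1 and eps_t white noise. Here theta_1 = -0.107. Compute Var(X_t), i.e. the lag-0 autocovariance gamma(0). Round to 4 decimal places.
\gamma(0) = 1.0114

For an MA(q) process X_t = eps_t + sum_i theta_i eps_{t-i} with
Var(eps_t) = sigma^2, the variance is
  gamma(0) = sigma^2 * (1 + sum_i theta_i^2).
  sum_i theta_i^2 = (-0.107)^2 = 0.011449.
  gamma(0) = 1 * (1 + 0.011449) = 1 * 1.011449 = 1.011449, which rounds to 1.0114.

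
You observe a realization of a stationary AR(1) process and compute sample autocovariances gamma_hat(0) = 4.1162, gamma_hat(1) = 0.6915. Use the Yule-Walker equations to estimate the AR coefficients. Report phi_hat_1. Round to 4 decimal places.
\hat\phi_{1} = 0.1680

The Yule-Walker equations for an AR(p) process read, in matrix form,
  Gamma_p phi = r_p,   with   (Gamma_p)_{ij} = gamma(|i - j|),
                       (r_p)_i = gamma(i),   i,j = 1..p.
Substitute the sample gammas (Toeplitz matrix and right-hand side of size 1):
  Gamma_p = [[4.1162]]
  r_p     = [0.6915]
With p = 1 this is the single equation gamma(0) phi_1 = gamma(1):
  phi_hat_1 = gamma(1) / gamma(0) = 0.6915 / 4.1162 = 0.1680.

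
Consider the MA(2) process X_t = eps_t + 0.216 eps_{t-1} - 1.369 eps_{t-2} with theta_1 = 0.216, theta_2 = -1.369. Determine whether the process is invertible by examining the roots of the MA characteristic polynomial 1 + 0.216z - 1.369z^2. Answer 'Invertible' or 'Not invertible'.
\text{Not invertible}

The MA(q) characteristic polynomial is P(z) = 1 + 0.216z - 1.369z^2.
Invertibility requires all roots to lie outside the unit circle, i.e. |z| > 1 for every root.
Set 1 + (0.216) z + (-1.369) z^2 = 0, i.e. a z^2 + b z + c = 0 with a = -1.369, b = 0.216, c = 1.
Discriminant D = b^2 - 4ac = (0.216)^2 - 4*(-1.369)*1 = 0.046656 - (-5.476) = 5.522656.
D >= 0, so the roots are real: z = (-b +/- sqrt(D)) / (2a) = (-0.216 +/- 2.350033) / (-2.738).
  z_1 = (-0.216 + 2.350033) / (-2.738) = -0.7794,   |z_1| = 0.7794.
  z_2 = (-0.216 - 2.350033) / (-2.738) = 0.9372,   |z_2| = 0.9372.
Moduli of all roots: 0.7794, 0.9372.
All moduli strictly greater than 1? No.
Verdict: Not invertible.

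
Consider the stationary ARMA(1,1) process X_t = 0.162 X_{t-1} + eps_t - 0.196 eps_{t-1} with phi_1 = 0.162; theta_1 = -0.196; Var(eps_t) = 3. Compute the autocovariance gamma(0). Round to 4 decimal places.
\gamma(0) = 3.0036

Multiply the model equation by X_{t-k} and take expectations. With theta_0 = psi_0 = 1 and psi_j the MA(infinity) weights, this gives
  gamma(k) - sum_i phi_i gamma(k-i) = c_k,
  c_k = sigma^2 * sum_{j=k..q} theta_j psi_{j-k}   (c_k = 0 for k > q),
using gamma(-m) = gamma(m).
psi-weights needed (psi_j = theta_j + sum_i phi_i psi_{j-i}):
  psi_1 = theta_1 + phi_1 = -0.196 + (0.162) = -0.034
Right-hand sides:
  c_0 = sigma^2 (1 + theta_1 psi_1) = 3 * (1 + (-0.196)(-0.034)) = 3 * 1.006664 = 3.019992
  c_1 = sigma^2 theta_1 = 3 * (-0.196) = -0.588
  c_2 = 0
Equations for k = 0 and k = 1 (AR order 1):
  gamma(0) = phi_1 gamma(1) + c_0
  gamma(1) = phi_1 gamma(0) + c_1
Substituting the second into the first: gamma(0) (1 - phi_1^2) = c_0 + phi_1 c_1, so
  gamma(0) = (c_0 + phi_1 c_1) / (1 - phi_1^2) = (3.019992 + (0.162)(-0.588)) / (1 - (0.162)^2) = 2.924736 / 0.973756 = 3.003561.
Therefore gamma(0) = 3.0036 (to 4 decimal places).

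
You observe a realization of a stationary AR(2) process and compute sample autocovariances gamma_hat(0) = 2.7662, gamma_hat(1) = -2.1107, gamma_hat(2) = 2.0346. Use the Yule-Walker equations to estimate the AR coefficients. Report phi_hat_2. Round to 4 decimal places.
\hat\phi_{2} = 0.3669

The Yule-Walker equations for an AR(p) process read, in matrix form,
  Gamma_p phi = r_p,   with   (Gamma_p)_{ij} = gamma(|i - j|),
                       (r_p)_i = gamma(i),   i,j = 1..p.
Substitute the sample gammas (Toeplitz matrix and right-hand side of size 2):
  Gamma_p = [[2.7662, -2.1107], [-2.1107, 2.7662]]
  r_p     = [-2.1107, 2.0346]
Written out:
  2.7662 phi_1 - 2.1107 phi_2 = -2.1107
  -2.1107 phi_1 + 2.7662 phi_2 = 2.0346
Solve by Cramer's rule:
  det = gamma(0)^2 - gamma(1)^2 = (2.7662)^2 - (-2.1107)^2 = 7.65186244 - 4.45505449 = 3.19680795
  phi_hat_1 = [gamma(1) gamma(0) - gamma(1) gamma(2)] / det = [(-2.1107)(2.7662) - (-2.1107)(2.0346)] / 3.19680795 = -1.54418812 / 3.19680795 = -0.483
  phi_hat_2 = [gamma(0) gamma(2) - gamma(1)^2] / det = [(2.7662)(2.0346) - (-2.1107)^2] / 3.19680795 = 1.17305603 / 3.19680795 = 0.3669
So phi_hat = [-0.4830, 0.3669].
Therefore phi_hat_2 = 0.3669.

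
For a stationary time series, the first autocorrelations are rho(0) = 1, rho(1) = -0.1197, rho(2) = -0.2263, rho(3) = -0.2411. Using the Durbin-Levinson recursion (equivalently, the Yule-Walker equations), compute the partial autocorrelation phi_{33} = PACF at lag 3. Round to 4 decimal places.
\phi_{33} = -0.3280

The PACF at lag k is phi_{kk}, the last component of the solution
to the Yule-Walker system G_k phi = r_k where
  (G_k)_{ij} = rho(|i - j|), (r_k)_i = rho(i), i,j = 1..k.
Equivalently, Durbin-Levinson gives phi_{kk} iteratively:
  phi_{11} = rho(1)
  phi_{kk} = [rho(k) - sum_{j=1..k-1} phi_{k-1,j} rho(k-j)]
            / [1 - sum_{j=1..k-1} phi_{k-1,j} rho(j)],
  phi_{k,j} = phi_{k-1,j} - phi_{kk} phi_{k-1,k-j},  j = 1..k-1.
Step k = 1:
  phi_11 = rho(1) = -0.1197.
Step k = 2:
  phi_22 = [rho(2) - phi_11 rho(1)] / [1 - phi_11 rho(1)] = [-0.2263 - (-0.1197)(-0.1197)] / [1 - (-0.1197)(-0.1197)]
         = -0.24062809 / 0.98567191 = -0.244126.
  Update: phi_21 = phi_11 - phi_22 phi_11 = -0.1197 - (-0.244126)(-0.1197) = -0.148922.
Step k = 3:
  phi_33 = [rho(3) - phi_21 rho(2) - phi_22 rho(1)] / [1 - phi_21 rho(1) - phi_22 rho(2)]
    numerator   = -0.2411 - (-0.148922)(-0.2263) - (-0.244126)(-0.1197) = -0.3040229
    denominator = 1 - (-0.148922)(-0.1197) - (-0.244126)(-0.2263) = 0.92692835
  phi_33 = -0.3040229 / 0.92692835 = -0.328.
Therefore phi_{33} = -0.3280.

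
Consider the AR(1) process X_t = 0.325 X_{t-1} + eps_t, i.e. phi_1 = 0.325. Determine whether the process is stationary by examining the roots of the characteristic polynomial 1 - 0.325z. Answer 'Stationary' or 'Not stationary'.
\text{Stationary}

The AR(p) characteristic polynomial is P(z) = 1 - 0.325z.
Stationarity requires all roots to lie outside the unit circle, i.e. |z| > 1 for every root.
This is linear in z: 1 + (-0.325) z = 0  =>  z = -1/(-0.325) = 3.076923,  |z| = 3.076923.
Moduli of all roots: 3.0769.
All moduli strictly greater than 1? Yes.
Verdict: Stationary.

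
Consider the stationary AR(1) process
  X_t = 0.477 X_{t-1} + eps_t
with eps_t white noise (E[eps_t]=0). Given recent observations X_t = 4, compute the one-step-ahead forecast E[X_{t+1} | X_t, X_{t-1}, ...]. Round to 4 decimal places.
E[X_{t+1} \mid \mathcal F_t] = 1.9080

For an AR(p) model X_t = c + sum_i phi_i X_{t-i} + eps_t, the
one-step-ahead conditional mean is
  E[X_{t+1} | X_t, ...] = c + sum_i phi_i X_{t+1-i}.
Substitute known values:
  E[X_{t+1} | ...] = (0.477) * (4)
                   = 1.9080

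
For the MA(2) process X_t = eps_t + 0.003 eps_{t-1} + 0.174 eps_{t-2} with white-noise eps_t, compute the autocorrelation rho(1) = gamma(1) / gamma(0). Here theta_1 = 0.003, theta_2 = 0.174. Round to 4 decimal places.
\rho(1) = 0.0034

For an MA(q) process with theta_0 = 1, the autocovariance is
  gamma(k) = sigma^2 * sum_{i=0..q-k} theta_i * theta_{i+k},
and rho(k) = gamma(k) / gamma(0). Sigma^2 cancels.
  numerator   = (1)*(0.003) + (0.003)*(0.174) = 0.003522.
  denominator = (1)^2 + (0.003)^2 + (0.174)^2 = 1.030285.
  rho(1) = 0.003522 / 1.030285 = 0.0034.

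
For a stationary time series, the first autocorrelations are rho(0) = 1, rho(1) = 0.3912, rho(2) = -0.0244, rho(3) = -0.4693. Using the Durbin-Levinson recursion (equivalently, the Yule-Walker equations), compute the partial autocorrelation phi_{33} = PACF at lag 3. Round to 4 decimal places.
\phi_{33} = -0.4641

The PACF at lag k is phi_{kk}, the last component of the solution
to the Yule-Walker system G_k phi = r_k where
  (G_k)_{ij} = rho(|i - j|), (r_k)_i = rho(i), i,j = 1..k.
Equivalently, Durbin-Levinson gives phi_{kk} iteratively:
  phi_{11} = rho(1)
  phi_{kk} = [rho(k) - sum_{j=1..k-1} phi_{k-1,j} rho(k-j)]
            / [1 - sum_{j=1..k-1} phi_{k-1,j} rho(j)],
  phi_{k,j} = phi_{k-1,j} - phi_{kk} phi_{k-1,k-j},  j = 1..k-1.
Step k = 1:
  phi_11 = rho(1) = 0.3912.
Step k = 2:
  phi_22 = [rho(2) - phi_11 rho(1)] / [1 - phi_11 rho(1)] = [-0.0244 - (0.3912)(0.3912)] / [1 - (0.3912)(0.3912)]
         = -0.17743744 / 0.84696256 = -0.209499.
  Update: phi_21 = phi_11 - phi_22 phi_11 = 0.3912 - (-0.209499)(0.3912) = 0.473156.
Step k = 3:
  phi_33 = [rho(3) - phi_21 rho(2) - phi_22 rho(1)] / [1 - phi_21 rho(1) - phi_22 rho(2)]
    numerator   = -0.4693 - (0.473156)(-0.0244) - (-0.209499)(0.3912) = -0.37579916
    denominator = 1 - (0.473156)(0.3912) - (-0.209499)(-0.0244) = 0.80978967
  phi_33 = -0.37579916 / 0.80978967 = -0.4641.
Therefore phi_{33} = -0.4641.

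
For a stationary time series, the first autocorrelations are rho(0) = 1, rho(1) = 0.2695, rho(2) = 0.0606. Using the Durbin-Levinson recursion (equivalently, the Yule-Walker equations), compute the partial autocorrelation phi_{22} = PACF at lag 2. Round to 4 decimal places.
\phi_{22} = -0.0130

The PACF at lag k is phi_{kk}, the last component of the solution
to the Yule-Walker system G_k phi = r_k where
  (G_k)_{ij} = rho(|i - j|), (r_k)_i = rho(i), i,j = 1..k.
Equivalently, Durbin-Levinson gives phi_{kk} iteratively:
  phi_{11} = rho(1)
  phi_{kk} = [rho(k) - sum_{j=1..k-1} phi_{k-1,j} rho(k-j)]
            / [1 - sum_{j=1..k-1} phi_{k-1,j} rho(j)],
  phi_{k,j} = phi_{k-1,j} - phi_{kk} phi_{k-1,k-j},  j = 1..k-1.
Step k = 1:
  phi_11 = rho(1) = 0.2695.
Step k = 2:
  phi_22 = [rho(2) - phi_11 rho(1)] / [1 - phi_11 rho(1)] = [0.0606 - (0.2695)(0.2695)] / [1 - (0.2695)(0.2695)]
         = -0.01203025 / 0.92736975 = -0.013.
Therefore phi_{22} = -0.0130.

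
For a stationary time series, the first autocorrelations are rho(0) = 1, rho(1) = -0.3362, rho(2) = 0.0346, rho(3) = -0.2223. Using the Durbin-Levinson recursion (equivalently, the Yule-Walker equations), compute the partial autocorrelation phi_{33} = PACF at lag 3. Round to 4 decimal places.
\phi_{33} = -0.2720

The PACF at lag k is phi_{kk}, the last component of the solution
to the Yule-Walker system G_k phi = r_k where
  (G_k)_{ij} = rho(|i - j|), (r_k)_i = rho(i), i,j = 1..k.
Equivalently, Durbin-Levinson gives phi_{kk} iteratively:
  phi_{11} = rho(1)
  phi_{kk} = [rho(k) - sum_{j=1..k-1} phi_{k-1,j} rho(k-j)]
            / [1 - sum_{j=1..k-1} phi_{k-1,j} rho(j)],
  phi_{k,j} = phi_{k-1,j} - phi_{kk} phi_{k-1,k-j},  j = 1..k-1.
Step k = 1:
  phi_11 = rho(1) = -0.3362.
Step k = 2:
  phi_22 = [rho(2) - phi_11 rho(1)] / [1 - phi_11 rho(1)] = [0.0346 - (-0.3362)(-0.3362)] / [1 - (-0.3362)(-0.3362)]
         = -0.07843044 / 0.88696956 = -0.088425.
  Update: phi_21 = phi_11 - phi_22 phi_11 = -0.3362 - (-0.088425)(-0.3362) = -0.365929.
Step k = 3:
  phi_33 = [rho(3) - phi_21 rho(2) - phi_22 rho(1)] / [1 - phi_21 rho(1) - phi_22 rho(2)]
    numerator   = -0.2223 - (-0.365929)(0.0346) - (-0.088425)(-0.3362) = -0.23936742
    denominator = 1 - (-0.365929)(-0.3362) - (-0.088425)(0.0346) = 0.88003433
  phi_33 = -0.23936742 / 0.88003433 = -0.272.
Therefore phi_{33} = -0.2720.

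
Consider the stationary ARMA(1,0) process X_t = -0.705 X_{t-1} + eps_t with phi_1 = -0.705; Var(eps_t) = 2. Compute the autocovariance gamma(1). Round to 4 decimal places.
\gamma(1) = -2.8033

Multiply the model equation by X_{t-k} and take expectations. With theta_0 = psi_0 = 1 and psi_j the MA(infinity) weights, this gives
  gamma(k) - sum_i phi_i gamma(k-i) = c_k,
  c_k = sigma^2 * sum_{j=k..q} theta_j psi_{j-k}   (c_k = 0 for k > q),
using gamma(-m) = gamma(m).
Pure AR (q = 0): c_0 = sigma^2 = 2, c_k = 0 for k >= 1.
Equations for k = 0 and k = 1 (AR order 1):
  gamma(0) = phi_1 gamma(1) + c_0
  gamma(1) = phi_1 gamma(0) + c_1
Substituting the second into the first: gamma(0) (1 - phi_1^2) = c_0 + phi_1 c_1, so
  gamma(0) = c_0 / (1 - phi_1^2) = 2 / (1 - (-0.705)^2) = 2 / 0.502975 = 3.976341.
  gamma(1) = phi_1 gamma(0) = (-0.705)(3.976341) = -2.80332.
Therefore gamma(1) = -2.8033 (to 4 decimal places).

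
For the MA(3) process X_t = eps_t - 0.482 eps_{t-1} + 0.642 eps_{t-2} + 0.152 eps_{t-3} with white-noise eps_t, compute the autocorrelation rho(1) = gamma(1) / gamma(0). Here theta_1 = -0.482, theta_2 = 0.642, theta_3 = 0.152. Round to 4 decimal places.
\rho(1) = -0.4161

For an MA(q) process with theta_0 = 1, the autocovariance is
  gamma(k) = sigma^2 * sum_{i=0..q-k} theta_i * theta_{i+k},
and rho(k) = gamma(k) / gamma(0). Sigma^2 cancels.
  numerator   = (1)*(-0.482) + (-0.482)*(0.642) + (0.642)*(0.152) = -0.69386.
  denominator = (1)^2 + (-0.482)^2 + (0.642)^2 + (0.152)^2 = 1.667592.
  rho(1) = -0.69386 / 1.667592 = -0.4161.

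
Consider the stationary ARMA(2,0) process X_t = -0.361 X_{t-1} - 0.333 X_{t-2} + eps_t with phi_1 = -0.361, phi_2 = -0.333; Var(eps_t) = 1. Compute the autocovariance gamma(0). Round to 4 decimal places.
\gamma(0) = 1.2137

Multiply the model equation by X_{t-k} and take expectations. With theta_0 = psi_0 = 1 and psi_j the MA(infinity) weights, this gives
  gamma(k) - sum_i phi_i gamma(k-i) = c_k,
  c_k = sigma^2 * sum_{j=k..q} theta_j psi_{j-k}   (c_k = 0 for k > q),
using gamma(-m) = gamma(m).
Pure AR (q = 0): c_0 = sigma^2 = 1, c_k = 0 for k >= 1.
Equations for k = 0, 1, 2 (AR order 2, c_2 = 0):
  (E0) gamma(0) = phi_1 gamma(1) + phi_2 gamma(2) + c_0
  (E1) gamma(1) = phi_1 gamma(0) + phi_2 gamma(1) + c_1
  (E2) gamma(2) = phi_1 gamma(1) + phi_2 gamma(0)
From (E1): gamma(1) = A gamma(0) + B with
  A = phi_1 / (1 - phi_2) = -0.361 / 1.333 = -0.270818,   B = c_1 / (1 - phi_2) = 0 / 1.333 = 0.
Insert (E2) into (E0): gamma(0) (1 - phi_2^2) = phi_1 (1 + phi_2) gamma(1) + c_0.
  phi_1 (1 + phi_2) = (-0.361)(0.667) = -0.240787,   1 - phi_2^2 = 0.889111.
Replace gamma(1) by A gamma(0) + B and collect gamma(0):
  gamma(0) [0.889111 - (-0.240787)(-0.270818)] = c_0 = 1
  gamma(0) * 0.823902 = 1
  gamma(0) = 1 / 0.823902 = 1.213737.
Therefore gamma(0) = 1.2137 (to 4 decimal places).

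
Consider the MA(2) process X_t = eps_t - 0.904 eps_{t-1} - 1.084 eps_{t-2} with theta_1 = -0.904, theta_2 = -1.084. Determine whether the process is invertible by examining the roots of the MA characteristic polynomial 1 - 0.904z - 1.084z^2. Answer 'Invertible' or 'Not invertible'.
\text{Not invertible}

The MA(q) characteristic polynomial is P(z) = 1 - 0.904z - 1.084z^2.
Invertibility requires all roots to lie outside the unit circle, i.e. |z| > 1 for every root.
Set 1 + (-0.904) z + (-1.084) z^2 = 0, i.e. a z^2 + b z + c = 0 with a = -1.084, b = -0.904, c = 1.
Discriminant D = b^2 - 4ac = (-0.904)^2 - 4*(-1.084)*1 = 0.817216 - (-4.336) = 5.153216.
D >= 0, so the roots are real: z = (-b +/- sqrt(D)) / (2a) = (0.904 +/- 2.27007) / (-2.168).
  z_1 = (0.904 + 2.27007) / (-2.168) = -1.4641,   |z_1| = 1.4641.
  z_2 = (0.904 - 2.27007) / (-2.168) = 0.6301,   |z_2| = 0.6301.
Moduli of all roots: 1.4641, 0.6301.
All moduli strictly greater than 1? No.
Verdict: Not invertible.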